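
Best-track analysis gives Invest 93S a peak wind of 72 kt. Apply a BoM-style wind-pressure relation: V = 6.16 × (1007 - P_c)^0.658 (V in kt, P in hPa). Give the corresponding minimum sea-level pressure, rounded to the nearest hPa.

ΔP = (V / 6.16)^(1/0.658) = (72/6.16)^1.520.
72/6.16 = 11.688; 11.688^1.520 ≈ 41.95 hPa.
P_c = 1007 − 41.95 = 965.05 ≈ 965 hPa.

965 hPa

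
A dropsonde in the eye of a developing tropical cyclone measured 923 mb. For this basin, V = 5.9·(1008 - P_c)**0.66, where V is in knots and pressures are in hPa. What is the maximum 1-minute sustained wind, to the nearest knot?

111 kt

ΔP = 1008 − 923 = 85 mb.
85^0.66 ≈ 18.768.
V ≈ 5.9 × 18.768 ≈ 110.7 kt.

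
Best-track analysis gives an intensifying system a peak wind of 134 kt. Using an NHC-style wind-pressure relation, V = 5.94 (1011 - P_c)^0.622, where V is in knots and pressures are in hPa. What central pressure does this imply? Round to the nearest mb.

861 mb

ΔP = (V / 5.94)^(1/0.622) = (134/5.94)^1.608.
134/5.94 = 22.559; 22.559^1.608 ≈ 149.88 mb.
P_c = 1011 − 149.88 = 861.12 ≈ 861 mb.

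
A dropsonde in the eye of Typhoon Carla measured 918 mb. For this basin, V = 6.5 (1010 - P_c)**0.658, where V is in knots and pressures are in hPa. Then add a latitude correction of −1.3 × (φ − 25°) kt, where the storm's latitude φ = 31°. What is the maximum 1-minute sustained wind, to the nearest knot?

ΔP = 1010 − 918 = 92 mb.
92^0.658 ≈ 19.596.
V ≈ 6.5 × 19.596 ≈ 127.4 kt.
Latitude correction: −1.3 × (31 − 25) = -7.8 kt.
Corrected V ≈ 119.6 kt → 120 kt.

120 kt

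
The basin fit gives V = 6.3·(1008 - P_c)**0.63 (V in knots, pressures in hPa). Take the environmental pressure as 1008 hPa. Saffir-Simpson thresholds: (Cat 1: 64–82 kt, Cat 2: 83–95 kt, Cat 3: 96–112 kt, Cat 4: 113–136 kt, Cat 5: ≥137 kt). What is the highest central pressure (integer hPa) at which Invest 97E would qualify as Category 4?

Category 4 begins at V = 113 kt.
Required ΔP = (113/6.3)^(1/0.63) = 17.937^1.587 ≈ 97.74 hPa.
P_c ≤ 1008 − 97.74 = 910.26, so the highest integer P_c is 910 hPa.

910 hPa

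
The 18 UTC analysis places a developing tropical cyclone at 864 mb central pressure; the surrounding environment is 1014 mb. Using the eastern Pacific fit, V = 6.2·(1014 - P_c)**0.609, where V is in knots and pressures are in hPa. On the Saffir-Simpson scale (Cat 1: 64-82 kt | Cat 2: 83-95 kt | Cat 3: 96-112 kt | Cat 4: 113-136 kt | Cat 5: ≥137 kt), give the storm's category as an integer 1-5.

4

ΔP = 1014 − 864 = 150 mb.
V ≈ 6.2 × 150^0.609 = 6.2 × 21.15 ≈ 131 kt.
131 kt falls in the Category 4 band.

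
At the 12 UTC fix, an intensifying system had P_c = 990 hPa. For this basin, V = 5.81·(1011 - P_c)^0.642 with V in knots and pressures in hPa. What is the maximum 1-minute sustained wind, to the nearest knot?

ΔP = 1011 − 990 = 21 hPa.
21^0.642 ≈ 7.061.
V ≈ 5.81 × 7.061 ≈ 41.0 kt.

41 kt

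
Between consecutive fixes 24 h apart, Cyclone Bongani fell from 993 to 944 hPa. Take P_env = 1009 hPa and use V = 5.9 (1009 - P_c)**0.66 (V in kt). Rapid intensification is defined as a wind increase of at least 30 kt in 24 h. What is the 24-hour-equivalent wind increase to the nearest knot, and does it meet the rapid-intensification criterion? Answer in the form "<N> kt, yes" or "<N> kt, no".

56 kt, yes

V₁: ΔP = 16, V ≈ 5.9 × 16^0.66 ≈ 36.78 kt.
V₂: ΔP = 65, V ≈ 5.9 × 65^0.66 ≈ 92.76 kt.
ΔV over 24 h = 55.98 kt → 24 h equivalent = 55.98 × 24/24 ≈ 55.98 kt.
56 kt ≥ 30 kt ⇒ rapid intensification.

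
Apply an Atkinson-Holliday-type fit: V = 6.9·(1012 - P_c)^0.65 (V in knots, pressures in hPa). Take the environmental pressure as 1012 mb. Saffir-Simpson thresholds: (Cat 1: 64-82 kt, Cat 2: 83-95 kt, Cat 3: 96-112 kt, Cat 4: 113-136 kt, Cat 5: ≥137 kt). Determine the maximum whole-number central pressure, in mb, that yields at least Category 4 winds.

938 mb

Category 4 begins at V = 113 kt.
Required ΔP = (113/6.9)^(1/0.65) = 16.377^1.538 ≈ 73.80 mb.
P_c ≤ 1012 − 73.80 = 938.20, so the highest integer P_c is 938 mb.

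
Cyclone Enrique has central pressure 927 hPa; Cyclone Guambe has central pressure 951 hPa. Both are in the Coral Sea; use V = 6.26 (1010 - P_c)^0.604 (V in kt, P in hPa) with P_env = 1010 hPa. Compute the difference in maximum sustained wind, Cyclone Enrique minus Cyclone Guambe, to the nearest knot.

17 kt

Cyclone Enrique: ΔP = 83; V ≈ 6.26 × 83^0.604 ≈ 90.30 kt.
Cyclone Guambe: ΔP = 59; V ≈ 6.26 × 59^0.604 ≈ 73.48 kt.
Difference ≈ 90.30 − 73.48 = 16.82 → 17 kt.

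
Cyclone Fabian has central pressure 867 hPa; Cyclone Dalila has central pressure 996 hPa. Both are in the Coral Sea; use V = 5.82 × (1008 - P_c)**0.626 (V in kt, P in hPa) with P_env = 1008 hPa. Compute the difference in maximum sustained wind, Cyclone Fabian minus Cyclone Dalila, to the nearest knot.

Cyclone Fabian: ΔP = 141; V ≈ 5.82 × 141^0.626 ≈ 128.92 kt.
Cyclone Dalila: ΔP = 12; V ≈ 5.82 × 12^0.626 ≈ 27.57 kt.
Difference ≈ 128.92 − 27.57 = 101.35 → 101 kt.

101 kt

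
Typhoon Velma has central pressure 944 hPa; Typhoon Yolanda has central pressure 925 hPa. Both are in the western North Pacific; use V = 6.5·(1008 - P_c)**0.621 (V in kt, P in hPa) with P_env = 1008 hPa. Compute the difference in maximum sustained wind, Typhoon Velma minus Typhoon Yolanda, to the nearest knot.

Typhoon Velma: ΔP = 64; V ≈ 6.5 × 64^0.621 ≈ 86.01 kt.
Typhoon Yolanda: ΔP = 83; V ≈ 6.5 × 83^0.621 ≈ 101.08 kt.
Difference ≈ 86.01 − 101.08 = -15.07 → -15 kt.

-15 kt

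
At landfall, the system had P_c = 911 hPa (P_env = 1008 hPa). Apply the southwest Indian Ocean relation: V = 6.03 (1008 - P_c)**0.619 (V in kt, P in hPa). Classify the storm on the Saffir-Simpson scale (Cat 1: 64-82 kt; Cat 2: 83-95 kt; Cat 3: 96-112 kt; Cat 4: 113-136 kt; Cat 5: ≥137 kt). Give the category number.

ΔP = 1008 − 911 = 97 hPa.
V ≈ 6.03 × 97^0.619 = 6.03 × 16.98 ≈ 102 kt.
102 kt falls in the Category 3 band.

3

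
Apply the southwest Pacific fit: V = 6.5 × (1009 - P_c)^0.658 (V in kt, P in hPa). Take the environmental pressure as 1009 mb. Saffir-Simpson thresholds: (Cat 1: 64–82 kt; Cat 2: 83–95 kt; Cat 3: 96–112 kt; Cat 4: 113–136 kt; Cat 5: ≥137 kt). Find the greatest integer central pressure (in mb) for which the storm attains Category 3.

Category 3 begins at V = 96 kt.
Required ΔP = (96/6.5)^(1/0.658) = 14.769^1.520 ≈ 59.86 mb.
P_c ≤ 1009 − 59.86 = 949.14, so the highest integer P_c is 949 mb.

949 mb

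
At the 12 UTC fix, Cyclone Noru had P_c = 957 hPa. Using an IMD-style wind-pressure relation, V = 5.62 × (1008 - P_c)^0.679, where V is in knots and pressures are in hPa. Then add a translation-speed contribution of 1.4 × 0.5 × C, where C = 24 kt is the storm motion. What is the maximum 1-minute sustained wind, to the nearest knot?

ΔP = 1008 − 957 = 51 hPa.
51^0.679 ≈ 14.436.
V ≈ 5.62 × 14.436 ≈ 81.1 kt.
Translation term: 1.4 × 0.5 × 24 = 16.8 kt.
Corrected V ≈ 97.9 kt → 98 kt.

98 kt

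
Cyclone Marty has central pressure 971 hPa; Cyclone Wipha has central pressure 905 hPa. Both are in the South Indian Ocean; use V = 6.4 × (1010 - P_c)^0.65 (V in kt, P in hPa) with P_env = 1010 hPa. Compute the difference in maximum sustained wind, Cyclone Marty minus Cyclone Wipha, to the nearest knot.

Cyclone Marty: ΔP = 39; V ≈ 6.4 × 39^0.65 ≈ 69.24 kt.
Cyclone Wipha: ΔP = 105; V ≈ 6.4 × 105^0.65 ≈ 131.81 kt.
Difference ≈ 69.24 − 131.81 = -62.57 → -63 kt.

-63 kt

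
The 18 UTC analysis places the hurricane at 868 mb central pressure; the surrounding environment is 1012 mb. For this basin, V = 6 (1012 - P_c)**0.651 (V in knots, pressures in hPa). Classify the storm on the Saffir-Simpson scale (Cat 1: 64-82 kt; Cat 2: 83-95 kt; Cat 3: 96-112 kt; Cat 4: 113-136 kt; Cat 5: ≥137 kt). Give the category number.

ΔP = 1012 − 868 = 144 mb.
V ≈ 6 × 144^0.651 = 6 × 25.42 ≈ 152 kt.
152 kt falls in the Category 5 band.

5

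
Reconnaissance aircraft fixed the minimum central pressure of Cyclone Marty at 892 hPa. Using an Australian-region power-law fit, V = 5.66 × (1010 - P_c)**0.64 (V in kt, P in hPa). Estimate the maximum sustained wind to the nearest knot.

ΔP = 1010 − 892 = 118 hPa.
118^0.64 ≈ 21.184.
V ≈ 5.66 × 21.184 ≈ 119.9 kt.

120 kt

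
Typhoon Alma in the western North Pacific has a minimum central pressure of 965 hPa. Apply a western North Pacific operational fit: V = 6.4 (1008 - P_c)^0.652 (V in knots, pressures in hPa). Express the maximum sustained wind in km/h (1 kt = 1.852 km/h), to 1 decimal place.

137.7 km/h

ΔP = 1008 − 965 = 43 hPa.
V ≈ 6.4 × 43^0.652 = 6.4 × 11.615 ≈ 74.336 kt.
74.336 × 1.852 ≈ 137.67 km/h → 137.7 km/h.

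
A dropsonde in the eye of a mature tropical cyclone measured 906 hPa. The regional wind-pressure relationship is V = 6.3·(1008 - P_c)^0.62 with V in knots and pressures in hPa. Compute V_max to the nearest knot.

111 kt

ΔP = 1008 − 906 = 102 hPa.
102^0.62 ≈ 17.593.
V ≈ 6.3 × 17.593 ≈ 110.8 kt.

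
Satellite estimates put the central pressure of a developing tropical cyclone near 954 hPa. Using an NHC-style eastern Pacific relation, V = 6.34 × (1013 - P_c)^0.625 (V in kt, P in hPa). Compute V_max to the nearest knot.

ΔP = 1013 − 954 = 59 hPa.
59^0.625 ≈ 12.787.
V ≈ 6.34 × 12.787 ≈ 81.1 kt.

81 kt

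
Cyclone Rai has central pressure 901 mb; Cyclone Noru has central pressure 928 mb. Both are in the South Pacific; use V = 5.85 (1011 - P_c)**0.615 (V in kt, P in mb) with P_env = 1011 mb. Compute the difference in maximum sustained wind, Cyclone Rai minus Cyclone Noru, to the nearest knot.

Cyclone Rai: ΔP = 110; V ≈ 5.85 × 110^0.615 ≈ 105.34 kt.
Cyclone Noru: ΔP = 83; V ≈ 5.85 × 83^0.615 ≈ 88.59 kt.
Difference ≈ 105.34 − 88.59 = 16.75 → 17 kt.

17 kt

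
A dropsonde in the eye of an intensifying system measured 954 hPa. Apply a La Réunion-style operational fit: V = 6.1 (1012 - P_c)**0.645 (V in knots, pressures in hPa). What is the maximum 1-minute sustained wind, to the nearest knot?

ΔP = 1012 − 954 = 58 hPa.
58^0.645 ≈ 13.722.
V ≈ 6.1 × 13.722 ≈ 83.7 kt.

84 kt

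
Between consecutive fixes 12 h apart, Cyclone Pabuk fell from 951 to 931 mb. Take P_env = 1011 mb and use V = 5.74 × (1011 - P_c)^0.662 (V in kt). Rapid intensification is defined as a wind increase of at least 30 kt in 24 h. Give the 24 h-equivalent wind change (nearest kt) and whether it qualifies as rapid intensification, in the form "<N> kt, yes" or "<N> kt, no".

V₁: ΔP = 60, V ≈ 5.74 × 60^0.662 ≈ 86.31 kt.
V₂: ΔP = 80, V ≈ 5.74 × 80^0.662 ≈ 104.41 kt.
ΔV over 12 h = 18.10 kt → 24 h equivalent = 18.10 × 24/12 ≈ 36.20 kt.
36 kt ≥ 30 kt ⇒ rapid intensification.

36 kt, yes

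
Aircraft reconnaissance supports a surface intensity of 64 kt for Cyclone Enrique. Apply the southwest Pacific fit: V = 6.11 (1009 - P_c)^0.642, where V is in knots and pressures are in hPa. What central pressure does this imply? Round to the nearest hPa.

ΔP = (V / 6.11)^(1/0.642) = (64/6.11)^1.558.
64/6.11 = 10.475; 10.475^1.558 ≈ 38.82 hPa.
P_c = 1009 − 38.82 = 970.18 ≈ 970 hPa.

970 hPa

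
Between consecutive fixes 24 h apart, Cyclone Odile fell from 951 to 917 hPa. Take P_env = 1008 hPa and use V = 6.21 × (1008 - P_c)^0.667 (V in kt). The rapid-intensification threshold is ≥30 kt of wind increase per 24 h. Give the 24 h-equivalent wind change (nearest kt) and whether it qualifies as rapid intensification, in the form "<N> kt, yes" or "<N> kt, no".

34 kt, yes

V₁: ΔP = 57, V ≈ 6.21 × 57^0.667 ≈ 92.10 kt.
V₂: ΔP = 91, V ≈ 6.21 × 91^0.667 ≈ 125.83 kt.
ΔV over 24 h = 33.73 kt → 24 h equivalent = 33.73 × 24/24 ≈ 33.73 kt.
34 kt ≥ 30 kt ⇒ rapid intensification.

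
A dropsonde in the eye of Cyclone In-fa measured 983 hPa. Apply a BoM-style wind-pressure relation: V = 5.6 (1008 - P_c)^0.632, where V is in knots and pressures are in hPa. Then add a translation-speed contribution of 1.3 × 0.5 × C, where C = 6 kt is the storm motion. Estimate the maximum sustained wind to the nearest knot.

47 kt

ΔP = 1008 − 983 = 25 hPa.
25^0.632 ≈ 7.647.
V ≈ 5.6 × 7.647 ≈ 42.8 kt.
Translation term: 1.3 × 0.5 × 6 = 3.9 kt.
Corrected V ≈ 46.7 kt → 47 kt.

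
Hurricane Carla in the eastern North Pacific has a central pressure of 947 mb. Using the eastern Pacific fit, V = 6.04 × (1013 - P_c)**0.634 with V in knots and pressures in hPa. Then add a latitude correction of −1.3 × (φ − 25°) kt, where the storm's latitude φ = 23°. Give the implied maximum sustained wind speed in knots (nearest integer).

ΔP = 1013 − 947 = 66 mb.
66^0.634 ≈ 14.243.
V ≈ 6.04 × 14.243 ≈ 86.0 kt.
Latitude correction: −1.3 × (23 − 25) = 2.6 kt.
Corrected V ≈ 88.6 kt → 89 kt.

89 kt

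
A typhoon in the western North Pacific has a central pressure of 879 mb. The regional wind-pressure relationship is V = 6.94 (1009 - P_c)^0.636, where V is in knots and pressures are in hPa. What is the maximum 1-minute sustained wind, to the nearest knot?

153 kt

ΔP = 1009 − 879 = 130 mb.
130^0.636 ≈ 22.104.
V ≈ 6.94 × 22.104 ≈ 153.4 kt.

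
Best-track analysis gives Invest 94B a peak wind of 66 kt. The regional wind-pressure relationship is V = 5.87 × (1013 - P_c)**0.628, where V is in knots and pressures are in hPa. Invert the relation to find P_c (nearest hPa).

ΔP = (V / 5.87)^(1/0.628) = (66/5.87)^1.592.
66/5.87 = 11.244; 11.244^1.592 ≈ 47.14 hPa.
P_c = 1013 − 47.14 = 965.86 ≈ 966 hPa.

966 hPa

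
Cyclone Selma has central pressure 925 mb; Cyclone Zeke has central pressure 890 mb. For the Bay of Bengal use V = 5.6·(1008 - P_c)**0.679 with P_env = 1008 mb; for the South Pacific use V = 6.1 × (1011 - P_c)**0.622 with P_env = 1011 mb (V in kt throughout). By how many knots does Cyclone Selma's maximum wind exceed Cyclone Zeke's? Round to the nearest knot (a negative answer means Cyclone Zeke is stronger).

-8 kt

Cyclone Selma: ΔP = 83; V ≈ 5.6 × 83^0.679 ≈ 112.52 kt.
Cyclone Zeke: ΔP = 121; V ≈ 6.1 × 121^0.622 ≈ 120.45 kt.
Difference ≈ 112.52 − 120.45 = -7.93 → -8 kt.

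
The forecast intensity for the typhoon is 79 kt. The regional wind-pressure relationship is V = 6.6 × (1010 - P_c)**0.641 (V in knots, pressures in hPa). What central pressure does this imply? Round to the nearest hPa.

ΔP = (V / 6.6)^(1/0.641) = (79/6.6)^1.560.
79/6.6 = 11.970; 11.970^1.560 ≈ 48.07 hPa.
P_c = 1010 − 48.07 = 961.93 ≈ 962 hPa.

962 hPa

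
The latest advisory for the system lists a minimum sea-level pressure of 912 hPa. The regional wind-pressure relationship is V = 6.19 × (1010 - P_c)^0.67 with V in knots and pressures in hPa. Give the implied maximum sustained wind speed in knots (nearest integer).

134 kt

ΔP = 1010 − 912 = 98 hPa.
98^0.67 ≈ 21.583.
V ≈ 6.19 × 21.583 ≈ 133.6 kt.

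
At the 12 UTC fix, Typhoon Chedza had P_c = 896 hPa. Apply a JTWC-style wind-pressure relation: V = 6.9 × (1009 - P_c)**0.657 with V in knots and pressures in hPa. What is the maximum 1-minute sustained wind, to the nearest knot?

ΔP = 1009 − 896 = 113 hPa.
113^0.657 ≈ 22.329.
V ≈ 6.9 × 22.329 ≈ 154.1 kt.

154 kt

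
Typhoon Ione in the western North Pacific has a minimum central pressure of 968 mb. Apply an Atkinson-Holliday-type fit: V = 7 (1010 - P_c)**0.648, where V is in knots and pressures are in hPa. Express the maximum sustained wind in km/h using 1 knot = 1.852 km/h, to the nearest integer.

ΔP = 1010 − 968 = 42 mb.
V ≈ 7 × 42^0.648 = 7 × 11.268 ≈ 78.879 kt.
78.879 × 1.852 ≈ 146.08 km/h → 146 km/h.

146 km/h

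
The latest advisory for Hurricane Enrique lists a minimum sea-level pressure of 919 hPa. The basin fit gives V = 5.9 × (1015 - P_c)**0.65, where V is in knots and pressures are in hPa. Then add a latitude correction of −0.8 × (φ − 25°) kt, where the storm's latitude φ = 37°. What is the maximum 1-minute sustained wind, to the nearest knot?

ΔP = 1015 − 919 = 96 hPa.
96^0.65 ≈ 19.430.
V ≈ 5.9 × 19.430 ≈ 114.6 kt.
Latitude correction: −0.8 × (37 − 25) = -9.6 kt.
Corrected V ≈ 105 kt → 105 kt.

105 kt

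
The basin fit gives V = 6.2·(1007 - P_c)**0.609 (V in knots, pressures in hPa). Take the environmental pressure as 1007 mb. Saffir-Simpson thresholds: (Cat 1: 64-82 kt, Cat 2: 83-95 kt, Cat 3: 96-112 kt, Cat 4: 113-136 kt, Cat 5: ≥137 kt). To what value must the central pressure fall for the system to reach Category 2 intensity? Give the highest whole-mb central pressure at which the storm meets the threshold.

Category 2 begins at V = 83 kt.
Required ΔP = (83/6.2)^(1/0.609) = 13.387^1.642 ≈ 70.80 mb.
P_c ≤ 1007 − 70.80 = 936.20, so the highest integer P_c is 936 mb.

936 mb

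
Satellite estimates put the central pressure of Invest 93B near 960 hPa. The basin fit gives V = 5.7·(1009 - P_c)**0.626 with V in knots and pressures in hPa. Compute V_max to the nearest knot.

ΔP = 1009 − 960 = 49 hPa.
49^0.626 ≈ 11.430.
V ≈ 5.7 × 11.430 ≈ 65.2 kt.

65 kt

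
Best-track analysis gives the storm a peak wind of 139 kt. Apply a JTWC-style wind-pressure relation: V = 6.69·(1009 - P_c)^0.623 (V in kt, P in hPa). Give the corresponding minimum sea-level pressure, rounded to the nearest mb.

879 mb

ΔP = (V / 6.69)^(1/0.623) = (139/6.69)^1.605.
139/6.69 = 20.777; 20.777^1.605 ≈ 130.29 mb.
P_c = 1009 − 130.29 = 878.71 ≈ 879 mb.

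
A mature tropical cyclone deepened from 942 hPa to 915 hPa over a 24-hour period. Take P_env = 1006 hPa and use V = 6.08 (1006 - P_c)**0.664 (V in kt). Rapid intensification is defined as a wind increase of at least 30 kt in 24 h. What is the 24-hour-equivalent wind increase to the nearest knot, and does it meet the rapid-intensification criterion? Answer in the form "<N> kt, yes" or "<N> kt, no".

V₁: ΔP = 64, V ≈ 6.08 × 64^0.664 ≈ 96.21 kt.
V₂: ΔP = 91, V ≈ 6.08 × 91^0.664 ≈ 121.54 kt.
ΔV over 24 h = 25.33 kt → 24 h equivalent = 25.33 × 24/24 ≈ 25.33 kt.
25 kt < 30 kt ⇒ not rapid intensification.

25 kt, no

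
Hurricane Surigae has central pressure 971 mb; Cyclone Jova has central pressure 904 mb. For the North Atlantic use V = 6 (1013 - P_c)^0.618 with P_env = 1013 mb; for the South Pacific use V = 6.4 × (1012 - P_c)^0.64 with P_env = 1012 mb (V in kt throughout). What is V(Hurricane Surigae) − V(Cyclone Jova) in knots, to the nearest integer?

-68 kt

Hurricane Surigae: ΔP = 42; V ≈ 6 × 42^0.618 ≈ 60.44 kt.
Cyclone Jova: ΔP = 108; V ≈ 6.4 × 108^0.64 ≈ 128.11 kt.
Difference ≈ 60.44 − 128.11 = -67.67 → -68 kt.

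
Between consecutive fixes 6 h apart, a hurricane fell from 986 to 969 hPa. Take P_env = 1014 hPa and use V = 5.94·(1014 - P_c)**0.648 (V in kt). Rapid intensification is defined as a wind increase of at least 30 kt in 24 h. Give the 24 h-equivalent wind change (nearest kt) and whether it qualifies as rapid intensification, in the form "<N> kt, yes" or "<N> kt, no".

V₁: ΔP = 28, V ≈ 5.94 × 28^0.648 ≈ 51.47 kt.
V₂: ΔP = 45, V ≈ 5.94 × 45^0.648 ≈ 70.00 kt.
ΔV over 6 h = 18.53 kt → 24 h equivalent = 18.53 × 24/6 ≈ 74.12 kt.
74 kt ≥ 30 kt ⇒ rapid intensification.

74 kt, yes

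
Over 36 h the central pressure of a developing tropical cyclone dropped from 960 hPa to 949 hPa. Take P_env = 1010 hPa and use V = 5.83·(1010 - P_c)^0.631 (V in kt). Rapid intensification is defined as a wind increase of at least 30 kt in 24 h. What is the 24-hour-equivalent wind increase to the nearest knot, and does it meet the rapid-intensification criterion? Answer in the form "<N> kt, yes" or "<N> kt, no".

V₁: ΔP = 50, V ≈ 5.83 × 50^0.631 ≈ 68.82 kt.
V₂: ΔP = 61, V ≈ 5.83 × 61^0.631 ≈ 78.02 kt.
ΔV over 36 h = 9.20 kt → 24 h equivalent = 9.20 × 24/36 ≈ 6.13 kt.
6 kt < 30 kt ⇒ not rapid intensification.

6 kt, no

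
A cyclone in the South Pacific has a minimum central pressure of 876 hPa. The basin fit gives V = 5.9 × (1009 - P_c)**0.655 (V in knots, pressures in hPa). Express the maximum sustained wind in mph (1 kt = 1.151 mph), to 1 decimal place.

167.1 mph

ΔP = 1009 − 876 = 133 hPa.
V ≈ 5.9 × 133^0.655 = 5.9 × 24.611 ≈ 145.203 kt.
145.203 × 1.151 ≈ 167.13 mph → 167.1 mph.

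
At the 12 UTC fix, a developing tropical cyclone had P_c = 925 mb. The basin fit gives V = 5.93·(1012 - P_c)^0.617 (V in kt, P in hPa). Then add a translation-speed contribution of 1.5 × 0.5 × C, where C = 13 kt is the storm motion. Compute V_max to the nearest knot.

ΔP = 1012 − 925 = 87 mb.
87^0.617 ≈ 15.728.
V ≈ 5.93 × 15.728 ≈ 93.3 kt.
Translation term: 1.5 × 0.5 × 13 = 9.75 kt.
Corrected V ≈ 103.05 kt → 103 kt.

103 kt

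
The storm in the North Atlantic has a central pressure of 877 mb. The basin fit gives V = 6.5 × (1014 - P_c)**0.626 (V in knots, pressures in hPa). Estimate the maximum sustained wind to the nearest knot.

141 kt

ΔP = 1014 − 877 = 137 mb.
137^0.626 ≈ 21.756.
V ≈ 6.5 × 21.756 ≈ 141.4 kt.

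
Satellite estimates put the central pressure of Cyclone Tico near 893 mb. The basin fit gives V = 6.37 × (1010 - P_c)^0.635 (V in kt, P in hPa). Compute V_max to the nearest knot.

ΔP = 1010 − 893 = 117 mb.
117^0.635 ≈ 20.573.
V ≈ 6.37 × 20.573 ≈ 131.1 kt.

131 kt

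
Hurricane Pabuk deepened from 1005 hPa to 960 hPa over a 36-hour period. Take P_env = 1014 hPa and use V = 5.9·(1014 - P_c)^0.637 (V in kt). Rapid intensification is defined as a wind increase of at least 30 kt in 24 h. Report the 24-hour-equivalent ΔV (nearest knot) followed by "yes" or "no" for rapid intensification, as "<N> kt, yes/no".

V₁: ΔP = 9, V ≈ 5.9 × 9^0.637 ≈ 23.92 kt.
V₂: ΔP = 54, V ≈ 5.9 × 54^0.637 ≈ 74.88 kt.
ΔV over 36 h = 50.96 kt → 24 h equivalent = 50.96 × 24/36 ≈ 33.97 kt.
34 kt ≥ 30 kt ⇒ rapid intensification.

34 kt, yes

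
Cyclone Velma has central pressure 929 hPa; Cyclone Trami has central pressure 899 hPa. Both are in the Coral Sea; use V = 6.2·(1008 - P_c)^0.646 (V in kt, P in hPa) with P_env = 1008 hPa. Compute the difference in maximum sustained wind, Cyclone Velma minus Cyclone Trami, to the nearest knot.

Cyclone Velma: ΔP = 79; V ≈ 6.2 × 79^0.646 ≈ 104.29 kt.
Cyclone Trami: ΔP = 109; V ≈ 6.2 × 109^0.646 ≈ 128.40 kt.
Difference ≈ 104.29 − 128.40 = -24.11 → -24 kt.

-24 kt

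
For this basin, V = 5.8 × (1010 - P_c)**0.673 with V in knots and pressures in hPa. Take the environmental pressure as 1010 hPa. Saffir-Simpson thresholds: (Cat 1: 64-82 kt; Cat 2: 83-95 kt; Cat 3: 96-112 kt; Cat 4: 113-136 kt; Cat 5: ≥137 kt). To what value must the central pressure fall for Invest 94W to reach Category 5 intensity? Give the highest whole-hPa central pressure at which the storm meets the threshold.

Category 5 begins at V = 137 kt.
Required ΔP = (137/5.8)^(1/0.673) = 23.621^1.486 ≈ 109.79 hPa.
P_c ≤ 1010 − 109.79 = 900.21, so the highest integer P_c is 900 hPa.

900 hPa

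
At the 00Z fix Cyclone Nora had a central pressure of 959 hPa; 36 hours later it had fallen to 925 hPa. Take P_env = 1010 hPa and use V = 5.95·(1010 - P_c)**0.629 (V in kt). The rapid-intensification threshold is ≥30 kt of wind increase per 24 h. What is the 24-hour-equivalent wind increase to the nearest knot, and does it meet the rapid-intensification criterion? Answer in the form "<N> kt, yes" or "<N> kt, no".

V₁: ΔP = 51, V ≈ 5.95 × 51^0.629 ≈ 70.56 kt.
V₂: ΔP = 85, V ≈ 5.95 × 85^0.629 ≈ 97.30 kt.
ΔV over 36 h = 26.74 kt → 24 h equivalent = 26.74 × 24/36 ≈ 17.83 kt.
18 kt < 30 kt ⇒ not rapid intensification.

18 kt, no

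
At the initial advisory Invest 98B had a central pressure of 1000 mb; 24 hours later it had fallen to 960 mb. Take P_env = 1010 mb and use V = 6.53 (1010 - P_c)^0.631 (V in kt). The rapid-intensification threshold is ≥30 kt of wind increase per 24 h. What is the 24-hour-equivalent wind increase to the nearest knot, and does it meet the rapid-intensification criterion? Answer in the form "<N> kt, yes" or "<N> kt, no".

V₁: ΔP = 10, V ≈ 6.53 × 10^0.631 ≈ 27.92 kt.
V₂: ΔP = 50, V ≈ 6.53 × 50^0.631 ≈ 77.08 kt.
ΔV over 24 h = 49.16 kt → 24 h equivalent = 49.16 × 24/24 ≈ 49.16 kt.
49 kt ≥ 30 kt ⇒ rapid intensification.

49 kt, yes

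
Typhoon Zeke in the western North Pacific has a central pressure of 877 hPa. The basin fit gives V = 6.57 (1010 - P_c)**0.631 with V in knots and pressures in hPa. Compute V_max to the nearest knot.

ΔP = 1010 − 877 = 133 hPa.
133^0.631 ≈ 21.885.
V ≈ 6.57 × 21.885 ≈ 143.8 kt.

144 kt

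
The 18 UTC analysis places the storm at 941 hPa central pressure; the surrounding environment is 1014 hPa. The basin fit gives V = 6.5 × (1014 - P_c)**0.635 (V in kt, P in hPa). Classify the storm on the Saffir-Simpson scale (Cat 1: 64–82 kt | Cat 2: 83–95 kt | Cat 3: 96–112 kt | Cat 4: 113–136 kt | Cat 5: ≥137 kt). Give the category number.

3

ΔP = 1014 − 941 = 73 hPa.
V ≈ 6.5 × 73^0.635 = 6.5 × 15.25 ≈ 99 kt.
99 kt falls in the Category 3 band.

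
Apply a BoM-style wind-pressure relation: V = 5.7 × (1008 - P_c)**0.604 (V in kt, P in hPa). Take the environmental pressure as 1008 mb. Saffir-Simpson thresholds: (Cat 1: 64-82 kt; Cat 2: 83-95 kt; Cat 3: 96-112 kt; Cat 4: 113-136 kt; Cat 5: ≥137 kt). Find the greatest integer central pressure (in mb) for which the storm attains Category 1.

953 mb

Category 1 begins at V = 64 kt.
Required ΔP = (64/5.7)^(1/0.604) = 11.228^1.656 ≈ 54.82 mb.
P_c ≤ 1008 − 54.82 = 953.18, so the highest integer P_c is 953 mb.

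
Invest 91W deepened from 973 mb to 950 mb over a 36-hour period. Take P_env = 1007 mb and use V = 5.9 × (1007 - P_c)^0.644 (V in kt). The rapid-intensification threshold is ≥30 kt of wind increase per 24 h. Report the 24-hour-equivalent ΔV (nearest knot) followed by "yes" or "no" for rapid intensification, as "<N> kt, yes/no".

V₁: ΔP = 34, V ≈ 5.9 × 34^0.644 ≈ 57.16 kt.
V₂: ΔP = 57, V ≈ 5.9 × 57^0.644 ≈ 79.73 kt.
ΔV over 36 h = 22.57 kt → 24 h equivalent = 22.57 × 24/36 ≈ 15.05 kt.
15 kt < 30 kt ⇒ not rapid intensification.

15 kt, no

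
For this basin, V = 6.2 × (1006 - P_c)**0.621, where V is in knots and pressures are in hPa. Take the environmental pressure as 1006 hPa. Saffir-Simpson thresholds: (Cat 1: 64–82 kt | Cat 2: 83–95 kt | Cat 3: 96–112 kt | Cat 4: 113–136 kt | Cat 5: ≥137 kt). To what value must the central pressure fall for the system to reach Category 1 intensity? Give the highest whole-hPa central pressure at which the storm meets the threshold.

Category 1 begins at V = 64 kt.
Required ΔP = (64/6.2)^(1/0.621) = 10.323^1.610 ≈ 42.91 hPa.
P_c ≤ 1006 − 42.91 = 963.09, so the highest integer P_c is 963 hPa.

963 hPa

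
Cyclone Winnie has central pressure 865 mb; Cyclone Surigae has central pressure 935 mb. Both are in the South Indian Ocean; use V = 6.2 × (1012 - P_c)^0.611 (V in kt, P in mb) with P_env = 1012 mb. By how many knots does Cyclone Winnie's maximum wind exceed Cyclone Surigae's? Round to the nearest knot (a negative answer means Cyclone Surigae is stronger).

Cyclone Winnie: ΔP = 147; V ≈ 6.2 × 147^0.611 ≈ 130.80 kt.
Cyclone Surigae: ΔP = 77; V ≈ 6.2 × 77^0.611 ≈ 88.11 kt.
Difference ≈ 130.80 − 88.11 = 42.69 → 43 kt.

43 kt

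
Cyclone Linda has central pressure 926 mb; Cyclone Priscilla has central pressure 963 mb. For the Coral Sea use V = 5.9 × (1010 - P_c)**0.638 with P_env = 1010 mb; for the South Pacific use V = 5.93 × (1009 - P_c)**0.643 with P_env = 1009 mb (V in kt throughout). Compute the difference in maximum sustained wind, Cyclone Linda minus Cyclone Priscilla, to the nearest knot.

30 kt

Cyclone Linda: ΔP = 84; V ≈ 5.9 × 84^0.638 ≈ 99.66 kt.
Cyclone Priscilla: ΔP = 46; V ≈ 5.93 × 46^0.643 ≈ 69.54 kt.
Difference ≈ 99.66 − 69.54 = 30.12 → 30 kt.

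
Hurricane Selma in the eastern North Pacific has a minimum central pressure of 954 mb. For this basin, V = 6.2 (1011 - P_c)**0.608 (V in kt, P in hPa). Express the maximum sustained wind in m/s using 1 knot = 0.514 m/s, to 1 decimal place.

ΔP = 1011 − 954 = 57 mb.
V ≈ 6.2 × 57^0.608 = 6.2 × 11.683 ≈ 72.438 kt.
72.438 × 0.514 ≈ 37.23 m/s → 37.2 m/s.

37.2 m/s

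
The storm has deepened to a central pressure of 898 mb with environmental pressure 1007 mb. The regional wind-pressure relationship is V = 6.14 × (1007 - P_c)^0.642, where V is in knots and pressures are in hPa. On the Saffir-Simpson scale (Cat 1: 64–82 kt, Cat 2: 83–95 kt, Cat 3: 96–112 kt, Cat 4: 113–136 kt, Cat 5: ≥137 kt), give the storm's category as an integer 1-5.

4

ΔP = 1007 − 898 = 109 mb.
V ≈ 6.14 × 109^0.642 = 6.14 × 20.32 ≈ 125 kt.
125 kt falls in the Category 4 band.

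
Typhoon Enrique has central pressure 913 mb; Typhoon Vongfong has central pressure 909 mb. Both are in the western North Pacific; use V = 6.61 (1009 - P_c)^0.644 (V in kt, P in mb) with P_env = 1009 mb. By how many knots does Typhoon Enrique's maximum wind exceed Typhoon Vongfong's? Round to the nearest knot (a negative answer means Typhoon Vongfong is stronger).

Typhoon Enrique: ΔP = 96; V ≈ 6.61 × 96^0.644 ≈ 124.96 kt.
Typhoon Vongfong: ΔP = 100; V ≈ 6.61 × 100^0.644 ≈ 128.29 kt.
Difference ≈ 124.96 − 128.29 = -3.33 → -3 kt.

-3 kt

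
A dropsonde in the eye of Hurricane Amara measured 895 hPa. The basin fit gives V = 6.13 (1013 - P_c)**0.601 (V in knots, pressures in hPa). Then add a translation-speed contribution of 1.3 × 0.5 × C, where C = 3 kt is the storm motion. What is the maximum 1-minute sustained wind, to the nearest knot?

110 kt

ΔP = 1013 − 895 = 118 hPa.
118^0.601 ≈ 17.587.
V ≈ 6.13 × 17.587 ≈ 107.8 kt.
Translation term: 1.3 × 0.5 × 3 = 1.95 kt.
Corrected V ≈ 109.75 kt → 110 kt.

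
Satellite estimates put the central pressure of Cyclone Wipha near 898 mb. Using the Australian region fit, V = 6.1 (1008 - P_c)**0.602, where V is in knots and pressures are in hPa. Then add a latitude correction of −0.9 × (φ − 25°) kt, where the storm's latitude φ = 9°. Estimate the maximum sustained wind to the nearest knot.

118 kt

ΔP = 1008 − 898 = 110 mb.
110^0.602 ≈ 16.940.
V ≈ 6.1 × 16.940 ≈ 103.3 kt.
Latitude correction: −0.9 × (9 − 25) = 14.4 kt.
Corrected V ≈ 117.7 kt → 118 kt.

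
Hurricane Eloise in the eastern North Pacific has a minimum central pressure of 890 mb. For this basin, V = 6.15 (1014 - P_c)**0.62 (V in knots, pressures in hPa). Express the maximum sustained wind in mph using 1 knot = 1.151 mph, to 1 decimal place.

140.6 mph

ΔP = 1014 − 890 = 124 mb.
V ≈ 6.15 × 124^0.62 = 6.15 × 19.857 ≈ 122.123 kt.
122.123 × 1.151 ≈ 140.56 mph → 140.6 mph.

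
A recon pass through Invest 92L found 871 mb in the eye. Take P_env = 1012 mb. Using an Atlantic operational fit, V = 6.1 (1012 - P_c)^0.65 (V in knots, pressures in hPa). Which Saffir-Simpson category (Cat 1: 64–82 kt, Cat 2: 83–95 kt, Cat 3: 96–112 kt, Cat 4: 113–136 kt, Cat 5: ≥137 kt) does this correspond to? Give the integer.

ΔP = 1012 − 871 = 141 mb.
V ≈ 6.1 × 141^0.65 = 6.1 × 24.95 ≈ 152 kt.
152 kt falls in the Category 5 band.

5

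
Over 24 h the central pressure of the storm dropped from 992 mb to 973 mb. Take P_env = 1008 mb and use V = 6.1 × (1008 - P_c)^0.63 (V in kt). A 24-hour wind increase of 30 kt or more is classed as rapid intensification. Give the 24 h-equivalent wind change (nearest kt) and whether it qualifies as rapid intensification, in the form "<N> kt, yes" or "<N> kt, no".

22 kt, no

V₁: ΔP = 16, V ≈ 6.1 × 16^0.63 ≈ 34.99 kt.
V₂: ΔP = 35, V ≈ 6.1 × 35^0.63 ≈ 57.29 kt.
ΔV over 24 h = 22.30 kt → 24 h equivalent = 22.30 × 24/24 ≈ 22.30 kt.
22 kt < 30 kt ⇒ not rapid intensification.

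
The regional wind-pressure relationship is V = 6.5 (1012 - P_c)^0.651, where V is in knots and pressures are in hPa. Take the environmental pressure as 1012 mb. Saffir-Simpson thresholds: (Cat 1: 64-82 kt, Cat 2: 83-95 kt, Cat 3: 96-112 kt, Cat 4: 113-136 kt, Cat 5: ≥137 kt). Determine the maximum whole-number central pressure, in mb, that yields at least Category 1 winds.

Category 1 begins at V = 64 kt.
Required ΔP = (64/6.5)^(1/0.651) = 9.846^1.536 ≈ 33.55 mb.
P_c ≤ 1012 − 33.55 = 978.45, so the highest integer P_c is 978 mb.

978 mb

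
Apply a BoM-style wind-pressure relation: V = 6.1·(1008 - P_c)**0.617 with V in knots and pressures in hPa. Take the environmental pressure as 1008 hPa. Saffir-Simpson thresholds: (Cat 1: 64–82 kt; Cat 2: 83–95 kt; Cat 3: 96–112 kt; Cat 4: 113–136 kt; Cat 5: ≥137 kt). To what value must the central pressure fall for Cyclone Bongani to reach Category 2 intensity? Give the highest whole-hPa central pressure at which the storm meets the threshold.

939 hPa

Category 2 begins at V = 83 kt.
Required ΔP = (83/6.1)^(1/0.617) = 13.607^1.621 ≈ 68.79 hPa.
P_c ≤ 1008 − 68.79 = 939.21, so the highest integer P_c is 939 hPa.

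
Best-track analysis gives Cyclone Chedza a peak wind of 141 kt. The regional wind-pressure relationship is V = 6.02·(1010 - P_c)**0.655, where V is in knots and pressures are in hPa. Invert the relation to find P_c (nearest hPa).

887 hPa

ΔP = (V / 6.02)^(1/0.655) = (141/6.02)^1.527.
141/6.02 = 23.422; 23.422^1.527 ≈ 123.32 hPa.
P_c = 1010 − 123.32 = 886.68 ≈ 887 hPa.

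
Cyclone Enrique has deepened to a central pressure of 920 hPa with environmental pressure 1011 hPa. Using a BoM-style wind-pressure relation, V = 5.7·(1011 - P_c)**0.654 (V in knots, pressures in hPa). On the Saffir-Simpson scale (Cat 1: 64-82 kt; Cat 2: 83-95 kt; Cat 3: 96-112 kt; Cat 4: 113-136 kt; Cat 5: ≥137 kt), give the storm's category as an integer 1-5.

3

ΔP = 1011 − 920 = 91 hPa.
V ≈ 5.7 × 91^0.654 = 5.7 × 19.11 ≈ 109 kt.
109 kt falls in the Category 3 band.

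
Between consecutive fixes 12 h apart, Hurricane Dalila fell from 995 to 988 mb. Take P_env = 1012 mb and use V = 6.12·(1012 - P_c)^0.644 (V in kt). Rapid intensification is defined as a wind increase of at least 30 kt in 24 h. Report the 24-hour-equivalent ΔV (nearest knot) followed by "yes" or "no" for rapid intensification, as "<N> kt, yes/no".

V₁: ΔP = 17, V ≈ 6.12 × 17^0.644 ≈ 37.95 kt.
V₂: ΔP = 24, V ≈ 6.12 × 24^0.644 ≈ 47.38 kt.
ΔV over 12 h = 9.43 kt → 24 h equivalent = 9.43 × 24/12 ≈ 18.86 kt.
19 kt < 30 kt ⇒ not rapid intensification.

19 kt, no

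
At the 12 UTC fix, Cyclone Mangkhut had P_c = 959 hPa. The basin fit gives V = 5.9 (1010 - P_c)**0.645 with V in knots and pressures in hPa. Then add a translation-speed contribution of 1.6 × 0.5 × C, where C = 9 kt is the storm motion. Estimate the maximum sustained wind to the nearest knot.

82 kt

ΔP = 1010 − 959 = 51 hPa.
51^0.645 ≈ 12.629.
V ≈ 5.9 × 12.629 ≈ 74.5 kt.
Translation term: 1.6 × 0.5 × 9 = 7.2 kt.
Corrected V ≈ 81.7 kt → 82 kt.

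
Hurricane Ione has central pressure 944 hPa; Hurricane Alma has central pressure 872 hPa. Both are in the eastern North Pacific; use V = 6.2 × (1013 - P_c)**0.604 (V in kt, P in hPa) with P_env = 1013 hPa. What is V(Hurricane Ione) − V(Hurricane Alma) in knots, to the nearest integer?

Hurricane Ione: ΔP = 69; V ≈ 6.2 × 69^0.604 ≈ 79.99 kt.
Hurricane Alma: ΔP = 141; V ≈ 6.2 × 141^0.604 ≈ 123.17 kt.
Difference ≈ 79.99 − 123.17 = -43.18 → -43 kt.

-43 kt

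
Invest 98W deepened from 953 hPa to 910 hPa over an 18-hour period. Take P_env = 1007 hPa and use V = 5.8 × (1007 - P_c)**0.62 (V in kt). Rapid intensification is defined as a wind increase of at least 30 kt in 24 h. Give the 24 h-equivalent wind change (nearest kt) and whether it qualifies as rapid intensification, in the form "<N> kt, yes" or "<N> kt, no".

V₁: ΔP = 54, V ≈ 5.8 × 54^0.62 ≈ 68.79 kt.
V₂: ΔP = 97, V ≈ 5.8 × 97^0.62 ≈ 98.91 kt.
ΔV over 18 h = 30.12 kt → 24 h equivalent = 30.12 × 24/18 ≈ 40.16 kt.
40 kt ≥ 30 kt ⇒ rapid intensification.

40 kt, yes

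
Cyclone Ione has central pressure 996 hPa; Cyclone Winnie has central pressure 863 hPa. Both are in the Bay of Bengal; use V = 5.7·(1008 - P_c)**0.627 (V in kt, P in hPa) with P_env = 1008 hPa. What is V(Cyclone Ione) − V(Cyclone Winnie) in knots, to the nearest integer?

-102 kt

Cyclone Ione: ΔP = 12; V ≈ 5.7 × 12^0.627 ≈ 27.07 kt.
Cyclone Winnie: ΔP = 145; V ≈ 5.7 × 145^0.627 ≈ 129.14 kt.
Difference ≈ 27.07 − 129.14 = -102.07 → -102 kt.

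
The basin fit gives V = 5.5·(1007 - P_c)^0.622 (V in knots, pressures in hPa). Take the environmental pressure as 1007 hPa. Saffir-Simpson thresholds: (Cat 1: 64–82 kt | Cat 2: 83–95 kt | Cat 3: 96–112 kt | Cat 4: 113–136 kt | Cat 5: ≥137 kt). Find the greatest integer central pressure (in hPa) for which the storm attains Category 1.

Category 1 begins at V = 64 kt.
Required ΔP = (64/5.5)^(1/0.622) = 11.636^1.608 ≈ 51.71 hPa.
P_c ≤ 1007 − 51.71 = 955.29, so the highest integer P_c is 955 hPa.

955 hPa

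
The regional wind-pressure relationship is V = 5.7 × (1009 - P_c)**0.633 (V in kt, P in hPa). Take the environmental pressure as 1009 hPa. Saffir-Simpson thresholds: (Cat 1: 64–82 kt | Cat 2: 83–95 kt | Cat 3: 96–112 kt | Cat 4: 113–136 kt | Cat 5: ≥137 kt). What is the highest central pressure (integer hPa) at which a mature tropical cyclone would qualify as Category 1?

963 hPa

Category 1 begins at V = 64 kt.
Required ΔP = (64/5.7)^(1/0.633) = 11.228^1.580 ≈ 45.63 hPa.
P_c ≤ 1009 − 45.63 = 963.37, so the highest integer P_c is 963 hPa.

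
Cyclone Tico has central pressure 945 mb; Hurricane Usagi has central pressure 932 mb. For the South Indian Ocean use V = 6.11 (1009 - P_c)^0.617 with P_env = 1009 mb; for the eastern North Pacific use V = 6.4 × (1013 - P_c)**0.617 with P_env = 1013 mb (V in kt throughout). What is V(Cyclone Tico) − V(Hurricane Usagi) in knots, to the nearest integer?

Cyclone Tico: ΔP = 64; V ≈ 6.11 × 64^0.617 ≈ 79.52 kt.
Hurricane Usagi: ΔP = 81; V ≈ 6.4 × 81^0.617 ≈ 96.32 kt.
Difference ≈ 79.52 − 96.32 = -16.80 → -17 kt.

-17 kt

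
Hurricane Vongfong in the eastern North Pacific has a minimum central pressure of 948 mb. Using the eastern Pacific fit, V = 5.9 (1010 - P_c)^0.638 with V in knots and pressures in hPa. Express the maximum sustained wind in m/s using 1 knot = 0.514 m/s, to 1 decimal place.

ΔP = 1010 − 948 = 62 mb.
V ≈ 5.9 × 62^0.638 = 5.9 × 13.917 ≈ 82.110 kt.
82.110 × 0.514 ≈ 42.20 m/s → 42.2 m/s.

42.2 m/s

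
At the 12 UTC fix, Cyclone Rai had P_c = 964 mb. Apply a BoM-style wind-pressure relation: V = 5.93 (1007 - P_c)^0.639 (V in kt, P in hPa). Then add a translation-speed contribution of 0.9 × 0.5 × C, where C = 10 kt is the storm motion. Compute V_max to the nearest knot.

70 kt

ΔP = 1007 − 964 = 43 mb.
43^0.639 ≈ 11.061.
V ≈ 5.93 × 11.061 ≈ 65.6 kt.
Translation term: 0.9 × 0.5 × 10 = 4.5 kt.
Corrected V ≈ 70.1 kt → 70 kt.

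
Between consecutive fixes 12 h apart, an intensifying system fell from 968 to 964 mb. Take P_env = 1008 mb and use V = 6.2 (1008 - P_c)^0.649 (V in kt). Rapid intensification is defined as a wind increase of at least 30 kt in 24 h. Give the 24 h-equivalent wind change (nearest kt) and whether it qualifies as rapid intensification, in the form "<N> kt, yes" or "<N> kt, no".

9 kt, no

V₁: ΔP = 40, V ≈ 6.2 × 40^0.649 ≈ 67.94 kt.
V₂: ΔP = 44, V ≈ 6.2 × 44^0.649 ≈ 72.28 kt.
ΔV over 12 h = 4.34 kt → 24 h equivalent = 4.34 × 24/12 ≈ 8.68 kt.
9 kt < 30 kt ⇒ not rapid intensification.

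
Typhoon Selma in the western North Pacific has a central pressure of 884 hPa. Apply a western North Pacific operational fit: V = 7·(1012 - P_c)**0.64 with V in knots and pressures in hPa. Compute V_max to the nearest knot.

156 kt

ΔP = 1012 − 884 = 128 hPa.
128^0.64 ≈ 22.316.
V ≈ 7 × 22.316 ≈ 156.2 kt.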